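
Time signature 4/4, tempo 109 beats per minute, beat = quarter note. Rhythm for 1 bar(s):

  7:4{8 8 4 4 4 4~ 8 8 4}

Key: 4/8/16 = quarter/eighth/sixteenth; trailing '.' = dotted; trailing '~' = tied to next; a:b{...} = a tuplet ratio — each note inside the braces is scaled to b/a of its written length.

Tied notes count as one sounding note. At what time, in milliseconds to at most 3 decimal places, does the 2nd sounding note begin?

note 2 onset = 2/7b = 157.274ms

1. 0.0ms @ 0 + 157.274ms (2/7)
2. 157.274ms @ 2/7 + 157.274ms (2/7)
3. 314.548ms @ 4/7 + 314.548ms (4/7)
4. 629.096ms @ 8/7 + 314.548ms (4/7)
5. 943.644ms @ 12/7 + 314.548ms (4/7)
6. 1258.191ms @ 16/7 + 471.822ms (6/7)
7. 1730.013ms @ 22/7 + 157.274ms (2/7)
8. 1887.287ms @ 24/7 + 314.548ms (4/7)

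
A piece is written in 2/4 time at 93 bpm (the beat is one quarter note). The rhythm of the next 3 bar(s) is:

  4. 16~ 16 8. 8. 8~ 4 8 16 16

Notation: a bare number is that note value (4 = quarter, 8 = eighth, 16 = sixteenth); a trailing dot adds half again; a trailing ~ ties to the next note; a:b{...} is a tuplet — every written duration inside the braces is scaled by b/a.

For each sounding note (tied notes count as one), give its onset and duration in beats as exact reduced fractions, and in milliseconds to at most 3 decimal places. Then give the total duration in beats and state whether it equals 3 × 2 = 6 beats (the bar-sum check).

1) 0.0ms=0b +967.742ms=3/2b
2) 967.742ms=3/2b +322.581ms=1/2b
3) 1290.323ms=2b +483.871ms=3/4b
4) 1774.194ms=11/4b +483.871ms=3/4b
5) 2258.065ms=7/2b +967.742ms=3/2b
6) 3225.806ms=5b +322.581ms=1/2b
7) 3548.387ms=11/2b +161.29ms=1/4b
8) 3709.677ms=23/4b +161.29ms=1/4b
Σ=6b of 6 (93bpm 2/4) — PASS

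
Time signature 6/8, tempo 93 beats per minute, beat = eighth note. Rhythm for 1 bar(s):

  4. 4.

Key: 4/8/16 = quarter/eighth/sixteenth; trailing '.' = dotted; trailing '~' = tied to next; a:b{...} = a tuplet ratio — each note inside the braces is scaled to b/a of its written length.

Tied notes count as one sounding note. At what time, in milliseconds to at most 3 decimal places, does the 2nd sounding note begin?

1. 0.0ms @ 0 + 1935.484ms (3)
2. 1935.484ms @ 3 + 1935.484ms (3)

note 2 onset = 3b = 1935.484ms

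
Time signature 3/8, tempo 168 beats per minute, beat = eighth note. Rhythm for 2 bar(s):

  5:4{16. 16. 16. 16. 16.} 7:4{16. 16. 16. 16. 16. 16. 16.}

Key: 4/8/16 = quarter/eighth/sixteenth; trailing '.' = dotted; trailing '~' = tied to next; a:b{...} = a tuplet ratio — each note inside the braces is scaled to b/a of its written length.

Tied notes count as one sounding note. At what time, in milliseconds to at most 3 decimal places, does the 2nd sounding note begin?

note 2 onset = 3/5b = 214.286ms

1. 0.0ms @ 0 + 214.286ms (3/5)
2. 214.286ms @ 3/5 + 214.286ms (3/5)
3. 428.571ms @ 6/5 + 214.286ms (3/5)
4. 642.857ms @ 9/5 + 214.286ms (3/5)
5. 857.143ms @ 12/5 + 214.286ms (3/5)
6. 1071.429ms @ 3 + 153.061ms (3/7)
7. 1224.49ms @ 24/7 + 153.061ms (3/7)
8. 1377.551ms @ 27/7 + 153.061ms (3/7)
9. 1530.612ms @ 30/7 + 153.061ms (3/7)
10. 1683.673ms @ 33/7 + 153.061ms (3/7)
11. 1836.735ms @ 36/7 + 153.061ms (3/7)
12. 1989.796ms @ 39/7 + 153.061ms (3/7)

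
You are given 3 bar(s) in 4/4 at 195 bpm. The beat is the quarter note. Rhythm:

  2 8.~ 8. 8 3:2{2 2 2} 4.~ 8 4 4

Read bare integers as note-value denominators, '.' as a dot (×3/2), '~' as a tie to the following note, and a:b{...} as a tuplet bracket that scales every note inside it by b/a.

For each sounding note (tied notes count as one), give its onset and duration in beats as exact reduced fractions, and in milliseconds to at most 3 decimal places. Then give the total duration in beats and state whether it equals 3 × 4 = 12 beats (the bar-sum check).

1) 0.0ms=0b +615.385ms=2b
2) 615.385ms=2b +461.538ms=3/2b
3) 1076.923ms=7/2b +153.846ms=1/2b
4) 1230.769ms=4b +410.256ms=4/3b
5) 1641.026ms=16/3b +410.256ms=4/3b
6) 2051.282ms=20/3b +410.256ms=4/3b
7) 2461.538ms=8b +615.385ms=2b
8) 3076.923ms=10b +307.692ms=1b
9) 3384.615ms=11b +307.692ms=1b
Σ=12b of 12 (195bpm 4/4) — PASS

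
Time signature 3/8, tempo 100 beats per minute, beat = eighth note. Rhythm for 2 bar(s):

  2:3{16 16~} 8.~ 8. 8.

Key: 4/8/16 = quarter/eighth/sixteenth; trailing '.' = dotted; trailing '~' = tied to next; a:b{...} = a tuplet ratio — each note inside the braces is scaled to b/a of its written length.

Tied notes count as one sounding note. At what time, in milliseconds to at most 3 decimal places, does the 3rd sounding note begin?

1. 0.0ms @ 0 + 450.0ms (3/4)
2. 450.0ms @ 3/4 + 2250.0ms (15/4)
3. 2700.0ms @ 9/2 + 900.0ms (3/2)

note 3 onset = 9/2b = 2700.0ms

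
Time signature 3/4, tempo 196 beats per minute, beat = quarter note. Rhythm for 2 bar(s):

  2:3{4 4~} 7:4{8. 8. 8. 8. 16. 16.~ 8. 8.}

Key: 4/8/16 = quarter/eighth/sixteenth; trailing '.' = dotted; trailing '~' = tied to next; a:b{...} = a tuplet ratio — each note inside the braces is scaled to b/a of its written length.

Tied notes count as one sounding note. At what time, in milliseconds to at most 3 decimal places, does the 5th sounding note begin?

note 5 onset = 30/7b = 1311.953ms

1. 0.0ms @ 0 + 459.184ms (3/2)
2. 459.184ms @ 3/2 + 590.379ms (27/14)
3. 1049.563ms @ 24/7 + 131.195ms (3/7)
4. 1180.758ms @ 27/7 + 131.195ms (3/7)
5. 1311.953ms @ 30/7 + 131.195ms (3/7)
6. 1443.149ms @ 33/7 + 65.598ms (3/14)
7. 1508.746ms @ 69/14 + 196.793ms (9/14)
8. 1705.539ms @ 39/7 + 131.195ms (3/7)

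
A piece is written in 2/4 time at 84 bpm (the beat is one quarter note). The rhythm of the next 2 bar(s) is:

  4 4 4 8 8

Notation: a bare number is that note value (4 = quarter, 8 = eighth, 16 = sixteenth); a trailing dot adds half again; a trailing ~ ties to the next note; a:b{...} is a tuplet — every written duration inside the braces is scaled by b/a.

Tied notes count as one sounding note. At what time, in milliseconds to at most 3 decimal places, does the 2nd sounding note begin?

1. 0.0ms @ 0 + 714.286ms (1)
2. 714.286ms @ 1 + 714.286ms (1)
3. 1428.571ms @ 2 + 714.286ms (1)
4. 2142.857ms @ 3 + 357.143ms (1/2)
5. 2500.0ms @ 7/2 + 357.143ms (1/2)

note 2 onset = 1b = 714.286ms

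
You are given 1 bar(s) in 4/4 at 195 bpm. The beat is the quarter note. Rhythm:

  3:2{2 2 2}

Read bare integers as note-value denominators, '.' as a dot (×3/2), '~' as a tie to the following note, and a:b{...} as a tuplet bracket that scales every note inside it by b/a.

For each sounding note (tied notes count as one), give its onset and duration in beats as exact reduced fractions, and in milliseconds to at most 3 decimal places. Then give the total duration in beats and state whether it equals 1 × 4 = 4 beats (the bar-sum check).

1) 0.0ms=0b +410.256ms=4/3b
2) 410.256ms=4/3b +410.256ms=4/3b
3) 820.513ms=8/3b +410.256ms=4/3b
Σ=4b of 4 (195bpm 4/4) — PASS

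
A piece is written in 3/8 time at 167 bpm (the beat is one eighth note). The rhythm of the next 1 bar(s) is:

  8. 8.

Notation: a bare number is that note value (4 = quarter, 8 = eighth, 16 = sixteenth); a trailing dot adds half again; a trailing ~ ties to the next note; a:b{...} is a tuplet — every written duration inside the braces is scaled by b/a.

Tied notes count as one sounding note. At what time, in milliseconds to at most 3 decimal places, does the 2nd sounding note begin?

1. 0.0ms @ 0 + 538.922ms (3/2)
2. 538.922ms @ 3/2 + 538.922ms (3/2)

note 2 onset = 3/2b = 538.922ms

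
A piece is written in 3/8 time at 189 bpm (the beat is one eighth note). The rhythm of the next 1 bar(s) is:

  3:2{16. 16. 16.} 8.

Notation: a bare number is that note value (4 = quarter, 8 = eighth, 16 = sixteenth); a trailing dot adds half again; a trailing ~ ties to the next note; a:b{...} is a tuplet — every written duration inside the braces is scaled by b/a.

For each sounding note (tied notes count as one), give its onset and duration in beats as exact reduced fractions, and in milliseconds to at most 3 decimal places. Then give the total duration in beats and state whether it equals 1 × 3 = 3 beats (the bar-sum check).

1) 0.0ms=0b +158.73ms=1/2b
2) 158.73ms=1/2b +158.73ms=1/2b
3) 317.46ms=1b +158.73ms=1/2b
4) 476.19ms=3/2b +476.19ms=3/2b
Σ=3b of 3 (189bpm 3/8) — PASS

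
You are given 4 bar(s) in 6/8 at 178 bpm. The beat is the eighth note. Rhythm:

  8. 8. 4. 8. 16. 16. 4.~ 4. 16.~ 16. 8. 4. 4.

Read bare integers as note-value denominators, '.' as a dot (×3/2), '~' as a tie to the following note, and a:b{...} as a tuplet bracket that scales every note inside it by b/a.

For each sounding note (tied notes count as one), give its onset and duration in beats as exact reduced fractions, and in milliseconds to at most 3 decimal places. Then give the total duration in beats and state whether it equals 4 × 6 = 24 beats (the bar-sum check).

1) 0.0ms=0b +505.618ms=3/2b
2) 505.618ms=3/2b +505.618ms=3/2b
3) 1011.236ms=3b +1011.236ms=3b
4) 2022.472ms=6b +505.618ms=3/2b
5) 2528.09ms=15/2b +252.809ms=3/4b
6) 2780.899ms=33/4b +252.809ms=3/4b
7) 3033.708ms=9b +2022.472ms=6b
8) 5056.18ms=15b +505.618ms=3/2b
9) 5561.798ms=33/2b +505.618ms=3/2b
10) 6067.416ms=18b +1011.236ms=3b
11) 7078.652ms=21b +1011.236ms=3b
Σ=24b of 24 (178bpm 6/8) — PASS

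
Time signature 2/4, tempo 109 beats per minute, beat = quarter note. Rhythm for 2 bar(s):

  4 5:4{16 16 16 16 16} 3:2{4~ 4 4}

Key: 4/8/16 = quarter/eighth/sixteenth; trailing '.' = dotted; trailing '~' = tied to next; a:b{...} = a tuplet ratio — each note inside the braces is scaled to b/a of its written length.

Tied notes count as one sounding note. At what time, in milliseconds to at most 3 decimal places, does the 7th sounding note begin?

1. 0.0ms @ 0 + 550.459ms (1)
2. 550.459ms @ 1 + 110.092ms (1/5)
3. 660.55ms @ 6/5 + 110.092ms (1/5)
4. 770.642ms @ 7/5 + 110.092ms (1/5)
5. 880.734ms @ 8/5 + 110.092ms (1/5)
6. 990.826ms @ 9/5 + 110.092ms (1/5)
7. 1100.917ms @ 2 + 733.945ms (4/3)
8. 1834.862ms @ 10/3 + 366.972ms (2/3)

note 7 onset = 2b = 1100.917ms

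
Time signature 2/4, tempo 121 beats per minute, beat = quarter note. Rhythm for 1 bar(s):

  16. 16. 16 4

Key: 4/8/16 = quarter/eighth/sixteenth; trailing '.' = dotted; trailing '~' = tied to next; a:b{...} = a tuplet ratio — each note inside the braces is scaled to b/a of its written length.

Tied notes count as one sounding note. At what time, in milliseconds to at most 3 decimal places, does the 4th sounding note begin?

note 4 onset = 1b = 495.868ms

1. 0.0ms @ 0 + 185.95ms (3/8)
2. 185.95ms @ 3/8 + 185.95ms (3/8)
3. 371.901ms @ 3/4 + 123.967ms (1/4)
4. 495.868ms @ 1 + 495.868ms (1)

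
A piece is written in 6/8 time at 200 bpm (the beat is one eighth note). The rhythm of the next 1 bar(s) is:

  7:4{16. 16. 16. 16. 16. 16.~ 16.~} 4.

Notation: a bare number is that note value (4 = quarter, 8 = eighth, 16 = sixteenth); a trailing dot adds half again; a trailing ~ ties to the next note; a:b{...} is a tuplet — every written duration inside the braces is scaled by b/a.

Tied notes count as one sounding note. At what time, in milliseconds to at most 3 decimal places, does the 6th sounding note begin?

note 6 onset = 15/7b = 642.857ms

1. 0.0ms @ 0 + 128.571ms (3/7)
2. 128.571ms @ 3/7 + 128.571ms (3/7)
3. 257.143ms @ 6/7 + 128.571ms (3/7)
4. 385.714ms @ 9/7 + 128.571ms (3/7)
5. 514.286ms @ 12/7 + 128.571ms (3/7)
6. 642.857ms @ 15/7 + 1157.143ms (27/7)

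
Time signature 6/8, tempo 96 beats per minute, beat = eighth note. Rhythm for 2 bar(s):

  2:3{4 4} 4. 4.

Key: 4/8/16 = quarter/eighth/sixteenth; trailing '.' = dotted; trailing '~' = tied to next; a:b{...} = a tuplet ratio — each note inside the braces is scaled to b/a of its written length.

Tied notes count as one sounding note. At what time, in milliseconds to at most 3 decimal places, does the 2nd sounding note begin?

1. 0.0ms @ 0 + 1875.0ms (3)
2. 1875.0ms @ 3 + 1875.0ms (3)
3. 3750.0ms @ 6 + 1875.0ms (3)
4. 5625.0ms @ 9 + 1875.0ms (3)

note 2 onset = 3b = 1875.0ms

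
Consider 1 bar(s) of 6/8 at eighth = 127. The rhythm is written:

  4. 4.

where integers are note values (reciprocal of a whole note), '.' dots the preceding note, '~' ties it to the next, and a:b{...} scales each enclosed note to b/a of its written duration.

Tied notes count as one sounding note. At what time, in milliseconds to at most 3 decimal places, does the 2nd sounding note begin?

1. 0.0ms @ 0 + 1417.323ms (3)
2. 1417.323ms @ 3 + 1417.323ms (3)

note 2 onset = 3b = 1417.323ms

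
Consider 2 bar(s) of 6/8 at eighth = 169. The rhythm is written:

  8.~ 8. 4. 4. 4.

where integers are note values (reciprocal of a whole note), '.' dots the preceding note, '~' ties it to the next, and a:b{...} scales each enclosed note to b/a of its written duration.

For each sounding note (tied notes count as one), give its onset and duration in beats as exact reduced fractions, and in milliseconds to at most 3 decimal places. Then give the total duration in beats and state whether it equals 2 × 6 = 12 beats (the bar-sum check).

1) 0.0ms=0b +1065.089ms=3b
2) 1065.089ms=3b +1065.089ms=3b
3) 2130.178ms=6b +1065.089ms=3b
4) 3195.266ms=9b +1065.089ms=3b
Σ=12b of 12 (169bpm 6/8) — PASS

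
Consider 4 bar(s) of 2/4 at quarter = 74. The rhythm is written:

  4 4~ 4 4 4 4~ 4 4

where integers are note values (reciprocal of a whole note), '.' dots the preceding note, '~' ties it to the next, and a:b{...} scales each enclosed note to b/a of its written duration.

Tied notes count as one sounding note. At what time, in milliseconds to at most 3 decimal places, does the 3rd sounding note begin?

note 3 onset = 3b = 2432.432ms

1. 0.0ms @ 0 + 810.811ms (1)
2. 810.811ms @ 1 + 1621.622ms (2)
3. 2432.432ms @ 3 + 810.811ms (1)
4. 3243.243ms @ 4 + 810.811ms (1)
5. 4054.054ms @ 5 + 1621.622ms (2)
6. 5675.676ms @ 7 + 810.811ms (1)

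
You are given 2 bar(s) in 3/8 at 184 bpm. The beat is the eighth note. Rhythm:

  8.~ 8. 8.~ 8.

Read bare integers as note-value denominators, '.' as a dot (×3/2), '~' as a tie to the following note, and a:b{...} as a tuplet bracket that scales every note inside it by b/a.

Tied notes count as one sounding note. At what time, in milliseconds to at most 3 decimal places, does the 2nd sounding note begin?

1. 0.0ms @ 0 + 978.261ms (3)
2. 978.261ms @ 3 + 978.261ms (3)

note 2 onset = 3b = 978.261ms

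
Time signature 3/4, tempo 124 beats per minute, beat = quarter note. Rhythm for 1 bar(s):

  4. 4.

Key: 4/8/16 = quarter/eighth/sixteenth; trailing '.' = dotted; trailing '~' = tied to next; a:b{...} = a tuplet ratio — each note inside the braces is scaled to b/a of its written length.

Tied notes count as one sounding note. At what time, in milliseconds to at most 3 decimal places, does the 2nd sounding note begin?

note 2 onset = 3/2b = 725.806ms

1. 0.0ms @ 0 + 725.806ms (3/2)
2. 725.806ms @ 3/2 + 725.806ms (3/2)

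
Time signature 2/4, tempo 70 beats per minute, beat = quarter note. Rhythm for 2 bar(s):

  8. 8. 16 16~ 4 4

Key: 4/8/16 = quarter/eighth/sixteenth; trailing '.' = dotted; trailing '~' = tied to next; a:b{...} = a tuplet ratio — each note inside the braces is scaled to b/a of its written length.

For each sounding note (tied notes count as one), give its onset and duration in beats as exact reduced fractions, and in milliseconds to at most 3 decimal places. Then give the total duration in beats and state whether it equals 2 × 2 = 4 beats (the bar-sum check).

1) 0.0ms=0b +642.857ms=3/4b
2) 642.857ms=3/4b +642.857ms=3/4b
3) 1285.714ms=3/2b +214.286ms=1/4b
4) 1500.0ms=7/4b +1071.429ms=5/4b
5) 2571.429ms=3b +857.143ms=1b
Σ=4b of 4 (70bpm 2/4) — PASS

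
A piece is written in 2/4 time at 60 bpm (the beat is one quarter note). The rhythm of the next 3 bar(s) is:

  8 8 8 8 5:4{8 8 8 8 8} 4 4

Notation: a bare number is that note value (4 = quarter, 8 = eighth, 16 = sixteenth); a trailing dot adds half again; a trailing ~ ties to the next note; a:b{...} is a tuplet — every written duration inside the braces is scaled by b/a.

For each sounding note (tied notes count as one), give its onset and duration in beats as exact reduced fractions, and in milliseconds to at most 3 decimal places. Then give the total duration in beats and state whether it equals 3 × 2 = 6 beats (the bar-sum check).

1) 0.0ms=0b +500.0ms=1/2b
2) 500.0ms=1/2b +500.0ms=1/2b
3) 1000.0ms=1b +500.0ms=1/2b
4) 1500.0ms=3/2b +500.0ms=1/2b
5) 2000.0ms=2b +400.0ms=2/5b
6) 2400.0ms=12/5b +400.0ms=2/5b
7) 2800.0ms=14/5b +400.0ms=2/5b
8) 3200.0ms=16/5b +400.0ms=2/5b
9) 3600.0ms=18/5b +400.0ms=2/5b
10) 4000.0ms=4b +1000.0ms=1b
11) 5000.0ms=5b +1000.0ms=1b
Σ=6b of 6 (60bpm 2/4) — PASS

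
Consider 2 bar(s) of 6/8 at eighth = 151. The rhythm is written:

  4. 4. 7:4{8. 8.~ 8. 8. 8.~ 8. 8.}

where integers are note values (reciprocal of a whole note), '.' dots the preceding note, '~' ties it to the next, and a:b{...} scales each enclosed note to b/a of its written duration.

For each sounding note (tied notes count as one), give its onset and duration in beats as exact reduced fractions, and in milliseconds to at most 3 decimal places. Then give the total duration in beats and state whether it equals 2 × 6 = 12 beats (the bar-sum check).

1) 0.0ms=0b +1192.053ms=3b
2) 1192.053ms=3b +1192.053ms=3b
3) 2384.106ms=6b +340.587ms=6/7b
4) 2724.693ms=48/7b +681.173ms=12/7b
5) 3405.866ms=60/7b +340.587ms=6/7b
6) 3746.452ms=66/7b +681.173ms=12/7b
7) 4427.625ms=78/7b +340.587ms=6/7b
Σ=12b of 12 (151bpm 6/8) — PASS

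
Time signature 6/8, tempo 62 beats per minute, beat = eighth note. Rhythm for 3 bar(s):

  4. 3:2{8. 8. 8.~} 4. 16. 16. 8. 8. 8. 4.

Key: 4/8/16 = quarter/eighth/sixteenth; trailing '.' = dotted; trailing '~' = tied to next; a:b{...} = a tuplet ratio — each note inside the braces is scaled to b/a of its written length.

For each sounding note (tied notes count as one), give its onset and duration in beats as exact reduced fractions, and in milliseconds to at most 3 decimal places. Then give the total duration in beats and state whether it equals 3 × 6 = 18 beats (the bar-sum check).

1) 0.0ms=0b +2903.226ms=3b
2) 2903.226ms=3b +967.742ms=1b
3) 3870.968ms=4b +967.742ms=1b
4) 4838.71ms=5b +3870.968ms=4b
5) 8709.677ms=9b +725.806ms=3/4b
6) 9435.484ms=39/4b +725.806ms=3/4b
7) 10161.29ms=21/2b +1451.613ms=3/2b
8) 11612.903ms=12b +1451.613ms=3/2b
9) 13064.516ms=27/2b +1451.613ms=3/2b
10) 14516.129ms=15b +2903.226ms=3b
Σ=18b of 18 (62bpm 6/8) — PASS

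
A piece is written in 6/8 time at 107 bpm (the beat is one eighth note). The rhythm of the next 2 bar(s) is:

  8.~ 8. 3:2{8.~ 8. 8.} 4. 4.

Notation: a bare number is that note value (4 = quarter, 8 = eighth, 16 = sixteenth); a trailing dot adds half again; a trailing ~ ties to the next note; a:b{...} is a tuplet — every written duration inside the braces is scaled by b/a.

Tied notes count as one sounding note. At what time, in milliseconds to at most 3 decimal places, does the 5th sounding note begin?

1. 0.0ms @ 0 + 1682.243ms (3)
2. 1682.243ms @ 3 + 1121.495ms (2)
3. 2803.738ms @ 5 + 560.748ms (1)
4. 3364.486ms @ 6 + 1682.243ms (3)
5. 5046.729ms @ 9 + 1682.243ms (3)

note 5 onset = 9b = 5046.729ms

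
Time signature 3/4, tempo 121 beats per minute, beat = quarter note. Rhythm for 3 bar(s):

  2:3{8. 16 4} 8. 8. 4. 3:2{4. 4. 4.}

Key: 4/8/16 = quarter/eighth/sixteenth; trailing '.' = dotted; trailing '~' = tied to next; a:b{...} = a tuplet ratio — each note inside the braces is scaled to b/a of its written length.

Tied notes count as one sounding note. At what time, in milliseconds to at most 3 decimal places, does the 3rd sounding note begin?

note 3 onset = 3/2b = 743.802ms

1. 0.0ms @ 0 + 557.851ms (9/8)
2. 557.851ms @ 9/8 + 185.95ms (3/8)
3. 743.802ms @ 3/2 + 743.802ms (3/2)
4. 1487.603ms @ 3 + 371.901ms (3/4)
5. 1859.504ms @ 15/4 + 371.901ms (3/4)
6. 2231.405ms @ 9/2 + 743.802ms (3/2)
7. 2975.207ms @ 6 + 495.868ms (1)
8. 3471.074ms @ 7 + 495.868ms (1)
9. 3966.942ms @ 8 + 495.868ms (1)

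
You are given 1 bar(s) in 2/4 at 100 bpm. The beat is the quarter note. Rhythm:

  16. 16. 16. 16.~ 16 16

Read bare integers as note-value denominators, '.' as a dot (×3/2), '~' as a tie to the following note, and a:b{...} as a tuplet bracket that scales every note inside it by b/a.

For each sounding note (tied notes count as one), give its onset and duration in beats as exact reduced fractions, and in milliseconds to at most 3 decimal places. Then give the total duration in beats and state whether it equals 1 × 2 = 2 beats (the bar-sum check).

1) 0.0ms=0b +225.0ms=3/8b
2) 225.0ms=3/8b +225.0ms=3/8b
3) 450.0ms=3/4b +225.0ms=3/8b
4) 675.0ms=9/8b +375.0ms=5/8b
5) 1050.0ms=7/4b +150.0ms=1/4b
Σ=2b of 2 (100bpm 2/4) — PASS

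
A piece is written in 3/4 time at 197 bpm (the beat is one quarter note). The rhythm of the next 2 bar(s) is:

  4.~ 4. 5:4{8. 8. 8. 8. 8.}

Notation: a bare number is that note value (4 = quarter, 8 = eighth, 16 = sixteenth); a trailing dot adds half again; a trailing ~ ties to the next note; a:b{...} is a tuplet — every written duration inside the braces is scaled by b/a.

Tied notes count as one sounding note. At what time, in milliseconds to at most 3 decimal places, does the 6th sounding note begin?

note 6 onset = 27/5b = 1644.67ms

1. 0.0ms @ 0 + 913.706ms (3)
2. 913.706ms @ 3 + 182.741ms (3/5)
3. 1096.447ms @ 18/5 + 182.741ms (3/5)
4. 1279.188ms @ 21/5 + 182.741ms (3/5)
5. 1461.929ms @ 24/5 + 182.741ms (3/5)
6. 1644.67ms @ 27/5 + 182.741ms (3/5)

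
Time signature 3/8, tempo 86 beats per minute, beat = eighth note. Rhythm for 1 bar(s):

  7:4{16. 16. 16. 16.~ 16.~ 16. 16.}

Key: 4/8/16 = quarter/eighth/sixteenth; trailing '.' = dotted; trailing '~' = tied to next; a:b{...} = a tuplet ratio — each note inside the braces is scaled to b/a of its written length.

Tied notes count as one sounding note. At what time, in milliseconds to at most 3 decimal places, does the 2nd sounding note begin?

note 2 onset = 3/7b = 299.003ms

1. 0.0ms @ 0 + 299.003ms (3/7)
2. 299.003ms @ 3/7 + 299.003ms (3/7)
3. 598.007ms @ 6/7 + 299.003ms (3/7)
4. 897.01ms @ 9/7 + 897.01ms (9/7)
5. 1794.02ms @ 18/7 + 299.003ms (3/7)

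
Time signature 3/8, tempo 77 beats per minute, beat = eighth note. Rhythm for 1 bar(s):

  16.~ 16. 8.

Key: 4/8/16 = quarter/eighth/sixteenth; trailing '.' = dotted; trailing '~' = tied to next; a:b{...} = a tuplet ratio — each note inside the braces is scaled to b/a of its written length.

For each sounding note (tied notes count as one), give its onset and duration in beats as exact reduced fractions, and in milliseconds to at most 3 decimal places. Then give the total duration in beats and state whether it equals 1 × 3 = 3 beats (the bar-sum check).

1) 0.0ms=0b +1168.831ms=3/2b
2) 1168.831ms=3/2b +1168.831ms=3/2b
Σ=3b of 3 (77bpm 3/8) — PASS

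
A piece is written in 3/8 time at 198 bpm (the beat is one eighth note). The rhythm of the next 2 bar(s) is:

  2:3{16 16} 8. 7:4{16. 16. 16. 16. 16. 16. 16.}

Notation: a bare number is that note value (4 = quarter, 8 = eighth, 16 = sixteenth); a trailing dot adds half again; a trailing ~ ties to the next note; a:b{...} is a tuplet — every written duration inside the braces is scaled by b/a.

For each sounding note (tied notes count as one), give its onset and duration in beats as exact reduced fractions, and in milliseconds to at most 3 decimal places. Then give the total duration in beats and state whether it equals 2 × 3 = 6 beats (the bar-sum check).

1) 0.0ms=0b +227.273ms=3/4b
2) 227.273ms=3/4b +227.273ms=3/4b
3) 454.545ms=3/2b +454.545ms=3/2b
4) 909.091ms=3b +129.87ms=3/7b
5) 1038.961ms=24/7b +129.87ms=3/7b
6) 1168.831ms=27/7b +129.87ms=3/7b
7) 1298.701ms=30/7b +129.87ms=3/7b
8) 1428.571ms=33/7b +129.87ms=3/7b
9) 1558.442ms=36/7b +129.87ms=3/7b
10) 1688.312ms=39/7b +129.87ms=3/7b
Σ=6b of 6 (198bpm 3/8) — PASS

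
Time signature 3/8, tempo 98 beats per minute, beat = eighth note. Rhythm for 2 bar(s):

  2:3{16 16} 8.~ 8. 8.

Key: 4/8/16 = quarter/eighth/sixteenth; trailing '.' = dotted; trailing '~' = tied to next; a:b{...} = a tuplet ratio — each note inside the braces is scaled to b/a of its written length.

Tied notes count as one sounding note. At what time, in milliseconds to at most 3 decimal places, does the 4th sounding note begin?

note 4 onset = 9/2b = 2755.102ms

1. 0.0ms @ 0 + 459.184ms (3/4)
2. 459.184ms @ 3/4 + 459.184ms (3/4)
3. 918.367ms @ 3/2 + 1836.735ms (3)
4. 2755.102ms @ 9/2 + 918.367ms (3/2)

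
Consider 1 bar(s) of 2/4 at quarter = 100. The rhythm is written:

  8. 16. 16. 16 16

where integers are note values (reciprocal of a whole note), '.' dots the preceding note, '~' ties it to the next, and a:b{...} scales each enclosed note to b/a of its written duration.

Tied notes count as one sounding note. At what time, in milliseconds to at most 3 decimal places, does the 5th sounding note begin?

1. 0.0ms @ 0 + 450.0ms (3/4)
2. 450.0ms @ 3/4 + 225.0ms (3/8)
3. 675.0ms @ 9/8 + 225.0ms (3/8)
4. 900.0ms @ 3/2 + 150.0ms (1/4)
5. 1050.0ms @ 7/4 + 150.0ms (1/4)

note 5 onset = 7/4b = 1050.0ms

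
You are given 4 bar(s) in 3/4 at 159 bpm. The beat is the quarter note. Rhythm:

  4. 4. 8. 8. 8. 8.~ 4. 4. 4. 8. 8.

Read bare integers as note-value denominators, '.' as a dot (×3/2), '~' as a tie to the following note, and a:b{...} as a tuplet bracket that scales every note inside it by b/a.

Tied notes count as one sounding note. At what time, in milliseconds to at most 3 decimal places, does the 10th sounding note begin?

note 10 onset = 45/4b = 4245.283ms

1. 0.0ms @ 0 + 566.038ms (3/2)
2. 566.038ms @ 3/2 + 566.038ms (3/2)
3. 1132.075ms @ 3 + 283.019ms (3/4)
4. 1415.094ms @ 15/4 + 283.019ms (3/4)
5. 1698.113ms @ 9/2 + 283.019ms (3/4)
6. 1981.132ms @ 21/4 + 849.057ms (9/4)
7. 2830.189ms @ 15/2 + 566.038ms (3/2)
8. 3396.226ms @ 9 + 566.038ms (3/2)
9. 3962.264ms @ 21/2 + 283.019ms (3/4)
10. 4245.283ms @ 45/4 + 283.019ms (3/4)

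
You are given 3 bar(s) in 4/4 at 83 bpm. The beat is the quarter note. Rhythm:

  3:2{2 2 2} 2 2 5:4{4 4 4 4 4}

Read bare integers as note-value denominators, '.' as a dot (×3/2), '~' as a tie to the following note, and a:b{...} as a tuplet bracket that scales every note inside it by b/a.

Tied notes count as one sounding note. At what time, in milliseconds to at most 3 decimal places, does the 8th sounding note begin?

1. 0.0ms @ 0 + 963.855ms (4/3)
2. 963.855ms @ 4/3 + 963.855ms (4/3)
3. 1927.711ms @ 8/3 + 963.855ms (4/3)
4. 2891.566ms @ 4 + 1445.783ms (2)
5. 4337.349ms @ 6 + 1445.783ms (2)
6. 5783.133ms @ 8 + 578.313ms (4/5)
7. 6361.446ms @ 44/5 + 578.313ms (4/5)
8. 6939.759ms @ 48/5 + 578.313ms (4/5)
9. 7518.072ms @ 52/5 + 578.313ms (4/5)
10. 8096.386ms @ 56/5 + 578.313ms (4/5)

note 8 onset = 48/5b = 6939.759ms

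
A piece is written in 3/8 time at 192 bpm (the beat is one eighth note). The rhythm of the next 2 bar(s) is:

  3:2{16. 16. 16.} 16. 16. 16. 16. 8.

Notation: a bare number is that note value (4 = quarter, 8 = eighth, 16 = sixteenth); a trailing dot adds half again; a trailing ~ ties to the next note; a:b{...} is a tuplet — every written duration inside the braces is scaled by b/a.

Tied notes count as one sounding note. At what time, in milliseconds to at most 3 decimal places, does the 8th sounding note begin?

1. 0.0ms @ 0 + 156.25ms (1/2)
2. 156.25ms @ 1/2 + 156.25ms (1/2)
3. 312.5ms @ 1 + 156.25ms (1/2)
4. 468.75ms @ 3/2 + 234.375ms (3/4)
5. 703.125ms @ 9/4 + 234.375ms (3/4)
6. 937.5ms @ 3 + 234.375ms (3/4)
7. 1171.875ms @ 15/4 + 234.375ms (3/4)
8. 1406.25ms @ 9/2 + 468.75ms (3/2)

note 8 onset = 9/2b = 1406.25ms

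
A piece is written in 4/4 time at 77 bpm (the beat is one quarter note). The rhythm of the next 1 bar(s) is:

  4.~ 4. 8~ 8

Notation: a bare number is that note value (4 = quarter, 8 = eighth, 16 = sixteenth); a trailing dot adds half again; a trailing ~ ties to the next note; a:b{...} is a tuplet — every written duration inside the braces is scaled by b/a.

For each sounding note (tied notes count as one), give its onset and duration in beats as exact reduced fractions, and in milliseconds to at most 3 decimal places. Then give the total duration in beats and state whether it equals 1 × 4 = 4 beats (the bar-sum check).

1) 0.0ms=0b +2337.662ms=3b
2) 2337.662ms=3b +779.221ms=1b
Σ=4b of 4 (77bpm 4/4) — PASS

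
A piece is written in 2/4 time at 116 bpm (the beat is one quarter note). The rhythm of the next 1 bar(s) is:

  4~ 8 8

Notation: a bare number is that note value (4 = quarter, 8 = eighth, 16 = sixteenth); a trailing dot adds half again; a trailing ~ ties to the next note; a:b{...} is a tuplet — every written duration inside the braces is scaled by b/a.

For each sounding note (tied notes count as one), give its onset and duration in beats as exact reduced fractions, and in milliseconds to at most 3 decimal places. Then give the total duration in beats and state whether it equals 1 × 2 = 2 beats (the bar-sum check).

1) 0.0ms=0b +775.862ms=3/2b
2) 775.862ms=3/2b +258.621ms=1/2b
Σ=2b of 2 (116bpm 2/4) — PASS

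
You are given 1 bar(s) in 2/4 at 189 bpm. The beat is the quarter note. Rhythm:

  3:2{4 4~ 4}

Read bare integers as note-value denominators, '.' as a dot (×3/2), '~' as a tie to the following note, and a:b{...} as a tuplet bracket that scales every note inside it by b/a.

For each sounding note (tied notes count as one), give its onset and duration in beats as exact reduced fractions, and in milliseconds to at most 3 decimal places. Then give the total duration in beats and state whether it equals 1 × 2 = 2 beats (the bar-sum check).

1) 0.0ms=0b +211.64ms=2/3b
2) 211.64ms=2/3b +423.28ms=4/3b
Σ=2b of 2 (189bpm 2/4) — PASS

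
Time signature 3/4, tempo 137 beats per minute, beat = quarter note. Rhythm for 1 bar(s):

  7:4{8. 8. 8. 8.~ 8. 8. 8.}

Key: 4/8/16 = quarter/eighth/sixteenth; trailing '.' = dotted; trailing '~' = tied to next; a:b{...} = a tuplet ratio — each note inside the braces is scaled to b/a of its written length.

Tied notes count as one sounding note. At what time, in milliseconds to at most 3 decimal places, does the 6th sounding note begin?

note 6 onset = 18/7b = 1126.173ms

1. 0.0ms @ 0 + 187.696ms (3/7)
2. 187.696ms @ 3/7 + 187.696ms (3/7)
3. 375.391ms @ 6/7 + 187.696ms (3/7)
4. 563.087ms @ 9/7 + 375.391ms (6/7)
5. 938.478ms @ 15/7 + 187.696ms (3/7)
6. 1126.173ms @ 18/7 + 187.696ms (3/7)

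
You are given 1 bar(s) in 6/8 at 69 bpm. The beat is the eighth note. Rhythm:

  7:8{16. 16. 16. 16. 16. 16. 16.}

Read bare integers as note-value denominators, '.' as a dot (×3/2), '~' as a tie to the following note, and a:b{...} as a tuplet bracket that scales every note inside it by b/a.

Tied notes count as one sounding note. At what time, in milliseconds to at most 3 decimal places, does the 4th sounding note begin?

note 4 onset = 18/7b = 2236.025ms

1. 0.0ms @ 0 + 745.342ms (6/7)
2. 745.342ms @ 6/7 + 745.342ms (6/7)
3. 1490.683ms @ 12/7 + 745.342ms (6/7)
4. 2236.025ms @ 18/7 + 745.342ms (6/7)
5. 2981.366ms @ 24/7 + 745.342ms (6/7)
6. 3726.708ms @ 30/7 + 745.342ms (6/7)
7. 4472.05ms @ 36/7 + 745.342ms (6/7)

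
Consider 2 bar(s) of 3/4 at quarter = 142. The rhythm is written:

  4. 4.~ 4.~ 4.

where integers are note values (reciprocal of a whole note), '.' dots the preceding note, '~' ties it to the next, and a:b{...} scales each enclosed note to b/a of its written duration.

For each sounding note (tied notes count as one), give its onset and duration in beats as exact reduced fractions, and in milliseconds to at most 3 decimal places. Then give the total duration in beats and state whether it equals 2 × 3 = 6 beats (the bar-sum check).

1) 0.0ms=0b +633.803ms=3/2b
2) 633.803ms=3/2b +1901.408ms=9/2b
Σ=6b of 6 (142bpm 3/4) — PASS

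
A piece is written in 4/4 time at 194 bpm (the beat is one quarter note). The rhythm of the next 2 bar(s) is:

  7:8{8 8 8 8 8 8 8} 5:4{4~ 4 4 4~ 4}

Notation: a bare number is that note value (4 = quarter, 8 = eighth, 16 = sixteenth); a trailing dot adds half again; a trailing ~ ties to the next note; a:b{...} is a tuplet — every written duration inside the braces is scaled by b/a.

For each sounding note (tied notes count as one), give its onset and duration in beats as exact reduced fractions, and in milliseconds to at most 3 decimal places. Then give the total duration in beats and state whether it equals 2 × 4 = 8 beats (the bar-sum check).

1) 0.0ms=0b +176.73ms=4/7b
2) 176.73ms=4/7b +176.73ms=4/7b
3) 353.461ms=8/7b +176.73ms=4/7b
4) 530.191ms=12/7b +176.73ms=4/7b
5) 706.922ms=16/7b +176.73ms=4/7b
6) 883.652ms=20/7b +176.73ms=4/7b
7) 1060.383ms=24/7b +176.73ms=4/7b
8) 1237.113ms=4b +494.845ms=8/5b
9) 1731.959ms=28/5b +247.423ms=4/5b
10) 1979.381ms=32/5b +494.845ms=8/5b
Σ=8b of 8 (194bpm 4/4) — PASS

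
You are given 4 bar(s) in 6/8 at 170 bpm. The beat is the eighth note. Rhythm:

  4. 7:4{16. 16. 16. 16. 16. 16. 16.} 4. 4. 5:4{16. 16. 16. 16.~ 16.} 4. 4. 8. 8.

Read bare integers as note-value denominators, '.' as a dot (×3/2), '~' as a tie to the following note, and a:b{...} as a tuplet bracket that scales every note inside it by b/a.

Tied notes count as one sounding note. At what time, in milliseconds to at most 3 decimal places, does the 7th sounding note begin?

1. 0.0ms @ 0 + 1058.824ms (3)
2. 1058.824ms @ 3 + 151.261ms (3/7)
3. 1210.084ms @ 24/7 + 151.261ms (3/7)
4. 1361.345ms @ 27/7 + 151.261ms (3/7)
5. 1512.605ms @ 30/7 + 151.261ms (3/7)
6. 1663.866ms @ 33/7 + 151.261ms (3/7)
7. 1815.126ms @ 36/7 + 151.261ms (3/7)
8. 1966.387ms @ 39/7 + 151.261ms (3/7)
9. 2117.647ms @ 6 + 1058.824ms (3)
10. 3176.471ms @ 9 + 1058.824ms (3)
11. 4235.294ms @ 12 + 211.765ms (3/5)
12. 4447.059ms @ 63/5 + 211.765ms (3/5)
13. 4658.824ms @ 66/5 + 211.765ms (3/5)
14. 4870.588ms @ 69/5 + 423.529ms (6/5)
15. 5294.118ms @ 15 + 1058.824ms (3)
16. 6352.941ms @ 18 + 1058.824ms (3)
17. 7411.765ms @ 21 + 529.412ms (3/2)
18. 7941.176ms @ 45/2 + 529.412ms (3/2)

note 7 onset = 36/7b = 1815.126ms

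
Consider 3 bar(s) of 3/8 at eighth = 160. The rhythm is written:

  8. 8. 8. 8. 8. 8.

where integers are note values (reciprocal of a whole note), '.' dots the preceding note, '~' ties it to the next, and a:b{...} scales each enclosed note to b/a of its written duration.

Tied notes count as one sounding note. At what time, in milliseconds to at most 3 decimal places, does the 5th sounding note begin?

note 5 onset = 6b = 2250.0ms

1. 0.0ms @ 0 + 562.5ms (3/2)
2. 562.5ms @ 3/2 + 562.5ms (3/2)
3. 1125.0ms @ 3 + 562.5ms (3/2)
4. 1687.5ms @ 9/2 + 562.5ms (3/2)
5. 2250.0ms @ 6 + 562.5ms (3/2)
6. 2812.5ms @ 15/2 + 562.5ms (3/2)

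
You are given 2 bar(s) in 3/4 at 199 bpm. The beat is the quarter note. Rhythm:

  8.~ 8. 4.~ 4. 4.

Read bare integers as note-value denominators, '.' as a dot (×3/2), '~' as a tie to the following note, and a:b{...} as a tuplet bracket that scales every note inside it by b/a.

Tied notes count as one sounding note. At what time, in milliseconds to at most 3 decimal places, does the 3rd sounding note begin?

1. 0.0ms @ 0 + 452.261ms (3/2)
2. 452.261ms @ 3/2 + 904.523ms (3)
3. 1356.784ms @ 9/2 + 452.261ms (3/2)

note 3 onset = 9/2b = 1356.784ms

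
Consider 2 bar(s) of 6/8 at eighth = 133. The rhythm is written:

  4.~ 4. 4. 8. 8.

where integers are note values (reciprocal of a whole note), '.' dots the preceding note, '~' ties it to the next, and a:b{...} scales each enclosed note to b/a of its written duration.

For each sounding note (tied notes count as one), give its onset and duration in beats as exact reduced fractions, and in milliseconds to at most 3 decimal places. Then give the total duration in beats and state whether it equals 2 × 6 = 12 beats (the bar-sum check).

1) 0.0ms=0b +2706.767ms=6b
2) 2706.767ms=6b +1353.383ms=3b
3) 4060.15ms=9b +676.692ms=3/2b
4) 4736.842ms=21/2b +676.692ms=3/2b
Σ=12b of 12 (133bpm 6/8) — PASS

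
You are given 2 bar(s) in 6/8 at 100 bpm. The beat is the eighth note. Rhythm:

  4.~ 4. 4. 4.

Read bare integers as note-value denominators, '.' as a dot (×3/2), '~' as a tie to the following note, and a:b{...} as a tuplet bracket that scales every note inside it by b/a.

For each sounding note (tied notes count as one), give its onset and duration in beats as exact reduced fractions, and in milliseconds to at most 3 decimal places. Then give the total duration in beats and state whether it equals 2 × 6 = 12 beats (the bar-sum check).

1) 0.0ms=0b +3600.0ms=6b
2) 3600.0ms=6b +1800.0ms=3b
3) 5400.0ms=9b +1800.0ms=3b
Σ=12b of 12 (100bpm 6/8) — PASS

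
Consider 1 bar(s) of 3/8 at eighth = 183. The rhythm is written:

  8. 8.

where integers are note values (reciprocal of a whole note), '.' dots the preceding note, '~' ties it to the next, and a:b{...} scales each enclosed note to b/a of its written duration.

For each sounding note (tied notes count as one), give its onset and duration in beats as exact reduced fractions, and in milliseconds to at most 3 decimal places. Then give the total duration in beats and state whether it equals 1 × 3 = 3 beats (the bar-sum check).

1) 0.0ms=0b +491.803ms=3/2b
2) 491.803ms=3/2b +491.803ms=3/2b
Σ=3b of 3 (183bpm 3/8) — PASS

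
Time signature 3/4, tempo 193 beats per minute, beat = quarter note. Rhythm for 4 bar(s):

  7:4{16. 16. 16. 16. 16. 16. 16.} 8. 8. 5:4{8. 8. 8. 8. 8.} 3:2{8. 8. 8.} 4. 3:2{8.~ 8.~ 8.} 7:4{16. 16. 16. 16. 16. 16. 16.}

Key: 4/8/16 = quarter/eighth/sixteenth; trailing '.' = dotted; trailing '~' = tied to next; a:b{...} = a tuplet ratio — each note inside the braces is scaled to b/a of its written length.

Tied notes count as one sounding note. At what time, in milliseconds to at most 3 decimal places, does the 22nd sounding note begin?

note 22 onset = 153/14b = 3397.483ms

1. 0.0ms @ 0 + 66.617ms (3/14)
2. 66.617ms @ 3/14 + 66.617ms (3/14)
3. 133.235ms @ 3/7 + 66.617ms (3/14)
4. 199.852ms @ 9/14 + 66.617ms (3/14)
5. 266.469ms @ 6/7 + 66.617ms (3/14)
6. 333.087ms @ 15/14 + 66.617ms (3/14)
7. 399.704ms @ 9/7 + 66.617ms (3/14)
8. 466.321ms @ 3/2 + 233.161ms (3/4)
9. 699.482ms @ 9/4 + 233.161ms (3/4)
10. 932.642ms @ 3 + 186.528ms (3/5)
11. 1119.171ms @ 18/5 + 186.528ms (3/5)
12. 1305.699ms @ 21/5 + 186.528ms (3/5)
13. 1492.228ms @ 24/5 + 186.528ms (3/5)
14. 1678.756ms @ 27/5 + 186.528ms (3/5)
15. 1865.285ms @ 6 + 155.44ms (1/2)
16. 2020.725ms @ 13/2 + 155.44ms (1/2)
17. 2176.166ms @ 7 + 155.44ms (1/2)
18. 2331.606ms @ 15/2 + 466.321ms (3/2)
19. 2797.927ms @ 9 + 466.321ms (3/2)
20. 3264.249ms @ 21/2 + 66.617ms (3/14)
21. 3330.866ms @ 75/7 + 66.617ms (3/14)
22. 3397.483ms @ 153/14 + 66.617ms (3/14)
23. 3464.101ms @ 78/7 + 66.617ms (3/14)
24. 3530.718ms @ 159/14 + 66.617ms (3/14)
25. 3597.335ms @ 81/7 + 66.617ms (3/14)
26. 3663.953ms @ 165/14 + 66.617ms (3/14)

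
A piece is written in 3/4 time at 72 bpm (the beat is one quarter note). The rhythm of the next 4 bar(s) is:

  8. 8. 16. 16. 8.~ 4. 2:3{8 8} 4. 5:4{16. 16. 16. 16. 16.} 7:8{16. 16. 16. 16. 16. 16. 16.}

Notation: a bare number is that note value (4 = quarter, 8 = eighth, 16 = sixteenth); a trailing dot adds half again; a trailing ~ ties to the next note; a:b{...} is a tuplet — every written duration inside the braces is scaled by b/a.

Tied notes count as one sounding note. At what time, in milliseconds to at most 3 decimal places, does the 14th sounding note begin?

1. 0.0ms @ 0 + 625.0ms (3/4)
2. 625.0ms @ 3/4 + 625.0ms (3/4)
3. 1250.0ms @ 3/2 + 312.5ms (3/8)
4. 1562.5ms @ 15/8 + 312.5ms (3/8)
5. 1875.0ms @ 9/4 + 1875.0ms (9/4)
6. 3750.0ms @ 9/2 + 625.0ms (3/4)
7. 4375.0ms @ 21/4 + 625.0ms (3/4)
8. 5000.0ms @ 6 + 1250.0ms (3/2)
9. 6250.0ms @ 15/2 + 250.0ms (3/10)
10. 6500.0ms @ 39/5 + 250.0ms (3/10)
11. 6750.0ms @ 81/10 + 250.0ms (3/10)
12. 7000.0ms @ 42/5 + 250.0ms (3/10)
13. 7250.0ms @ 87/10 + 250.0ms (3/10)
14. 7500.0ms @ 9 + 357.143ms (3/7)
15. 7857.143ms @ 66/7 + 357.143ms (3/7)
16. 8214.286ms @ 69/7 + 357.143ms (3/7)
17. 8571.429ms @ 72/7 + 357.143ms (3/7)
18. 8928.571ms @ 75/7 + 357.143ms (3/7)
19. 9285.714ms @ 78/7 + 357.143ms (3/7)
20. 9642.857ms @ 81/7 + 357.143ms (3/7)

note 14 onset = 9b = 7500.0ms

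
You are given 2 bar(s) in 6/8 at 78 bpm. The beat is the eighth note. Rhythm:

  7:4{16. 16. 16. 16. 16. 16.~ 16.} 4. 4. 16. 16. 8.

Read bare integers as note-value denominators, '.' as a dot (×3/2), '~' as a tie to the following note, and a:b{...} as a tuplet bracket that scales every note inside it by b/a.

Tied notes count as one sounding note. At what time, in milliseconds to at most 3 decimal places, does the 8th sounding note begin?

note 8 onset = 6b = 4615.385ms

1. 0.0ms @ 0 + 329.67ms (3/7)
2. 329.67ms @ 3/7 + 329.67ms (3/7)
3. 659.341ms @ 6/7 + 329.67ms (3/7)
4. 989.011ms @ 9/7 + 329.67ms (3/7)
5. 1318.681ms @ 12/7 + 329.67ms (3/7)
6. 1648.352ms @ 15/7 + 659.341ms (6/7)
7. 2307.692ms @ 3 + 2307.692ms (3)
8. 4615.385ms @ 6 + 2307.692ms (3)
9. 6923.077ms @ 9 + 576.923ms (3/4)
10. 7500.0ms @ 39/4 + 576.923ms (3/4)
11. 8076.923ms @ 21/2 + 1153.846ms (3/2)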